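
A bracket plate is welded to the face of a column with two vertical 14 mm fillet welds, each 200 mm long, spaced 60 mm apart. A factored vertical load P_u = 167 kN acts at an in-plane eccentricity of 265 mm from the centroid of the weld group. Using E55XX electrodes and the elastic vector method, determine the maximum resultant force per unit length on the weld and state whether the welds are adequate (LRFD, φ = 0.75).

f_max ≈ 2880 N/mm; NOT adequate

E55XX → F_EXX = 550 MPa.
Total weld length L_w = 400 mm. Treat welds as unit-width lines.
Polar moment about centroid: J = 2[d³/12 + d(b/2)²] = 2[200³/12 + 200×30²] = 1693000 mm³.
Direct shear f_v = P/L_w = 167×10³ / 400 = 417.5 N/mm (vertical).
Torsion M = P·e = 167×10³ × 265 = 44255000 N·mm.
Critical point at (x, y) = (30, 100) from centroid. f_tx = M·y/J = 2613 N/mm; f_ty = M·x/J = 784 N/mm.
Resultant f_max = √[f_tx² + (f_v + f_ty)²] = √[2613² + (417.5 + 784)²] = 2876 N/mm.
Capacity per unit length: φr_n = 0.75 × 0.6 × 550 × (0.707 × 14) = 2450 N/mm.
2876 > 2450 → NOT adequate.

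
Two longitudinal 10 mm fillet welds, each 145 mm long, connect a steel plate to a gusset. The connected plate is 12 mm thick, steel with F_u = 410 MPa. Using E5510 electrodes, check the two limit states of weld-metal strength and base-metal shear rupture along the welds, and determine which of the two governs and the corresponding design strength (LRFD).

φR_n ≈ 507 kN (weld metal governs)

E55XX → F_EXX = 550 MPa.
t_e = 0.707 × 10 = 7.07 mm; L = 290 mm.
Weld metal: φR_n = 0.75 × 0.6 × 550 × 7.07 × 290 × 10⁻³ = 507.4 kN.
Base metal (shear rupture): φR_n = 0.75 × 0.6 × 410 × 12 × 290 × 10⁻³ = 642.1 kN.
Governing: weld metal.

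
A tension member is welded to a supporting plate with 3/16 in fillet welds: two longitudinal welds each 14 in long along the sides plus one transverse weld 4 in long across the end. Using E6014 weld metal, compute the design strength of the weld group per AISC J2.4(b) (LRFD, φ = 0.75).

φR_n ≈ 115 kip

E60XX → F_EXX = 60 ksi.
t_e = 0.707 × 0.1875 = 0.1326 in.
R_nwl = 0.6 × 60 × 0.1326 × 28 = 133.6 kip (longitudinal, 2 welds).
R_nwt = 0.6 × 60 × 0.1326 × 4 = 19.09 kip (transverse, base value).
(i) R_nwl + R_nwt = 152.7 kip; (ii) 0.85 R_nwl + 1.5 R_nwt = 142.2 kip.
R_n = max = 152.7 kip [governs: (i)]; φR_n = 114.5 kip.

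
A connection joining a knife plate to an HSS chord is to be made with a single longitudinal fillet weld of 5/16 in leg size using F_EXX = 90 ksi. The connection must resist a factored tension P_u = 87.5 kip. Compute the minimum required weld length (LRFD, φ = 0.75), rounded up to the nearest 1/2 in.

L = 10 in

Throat t_e = 0.707 × 0.3125 = 0.2209 in.
φr_n = 0.75 × 0.6 × 90 × 0.2209 = 8.948 kip/in.
L_req = P_u / φr_n = 87.5 / 8.948 = 9.779 in total.
Round up → use L = 10 in.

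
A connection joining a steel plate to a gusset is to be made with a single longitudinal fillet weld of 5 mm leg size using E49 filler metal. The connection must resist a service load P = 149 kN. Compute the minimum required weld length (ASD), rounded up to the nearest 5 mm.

E49XX → F_EXX = 490 MPa.
Throat t_e = 0.707 × 5 = 3.535 mm.
r_n/Ω = (0.6 × 490 × 3.535) / 2.0 = 519.6 N/mm = 0.5196 kN/mm.
L_req = P / (r_n/Ω) = 149 / 0.5196 = 286.7 mm total.
Round up → use L = 290 mm.

L = 290 mm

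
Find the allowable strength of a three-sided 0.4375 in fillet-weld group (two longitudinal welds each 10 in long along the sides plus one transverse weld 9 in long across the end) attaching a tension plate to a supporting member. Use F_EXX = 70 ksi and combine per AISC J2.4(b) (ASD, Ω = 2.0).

R_n/Ω ≈ 198 kips

t_e = 0.707 × 0.4375 = 0.3093 in.
R_nwl = 0.6 × 70 × 0.3093 × 20 = 259.8 kips (longitudinal, 2 welds).
R_nwt = 0.6 × 70 × 0.3093 × 9 = 116.9 kips (transverse, base value).
(i) R_nwl + R_nwt = 376.7 kips; (ii) 0.85 R_nwl + 1.5 R_nwt = 396.2 kips.
R_n = max = 396.2 kips [governs: (ii)]; R_n/Ω = 198.1 kips.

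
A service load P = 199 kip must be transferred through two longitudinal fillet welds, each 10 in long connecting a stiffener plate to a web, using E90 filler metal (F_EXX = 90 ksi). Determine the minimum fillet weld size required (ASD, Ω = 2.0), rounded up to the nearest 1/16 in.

Total weld length L = 20 in.
Required throat t_e = P × Ω / (0.6 F_EXX × L) = 199 × 2.0 / (0.6 × 90 × 20) = 0.3685 in.
Required leg w = t_e / 0.707 = 0.5212 in → use 9/16 in.

w = 9/16 in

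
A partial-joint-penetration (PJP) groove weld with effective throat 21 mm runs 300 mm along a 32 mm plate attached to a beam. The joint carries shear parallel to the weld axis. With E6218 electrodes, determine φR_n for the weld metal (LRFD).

E62XX → F_EXX = 620 MPa.
Effective throat (given) t_e = 21 mm.
A_we = 21 × 300 = 6300 mm².
F_nw = 0.6 F_EXX = 372 MPa.
φR_n = 0.75 × 372 × 6300 × 10⁻³ = 1758 kN.

φR_n ≈ 1760 kN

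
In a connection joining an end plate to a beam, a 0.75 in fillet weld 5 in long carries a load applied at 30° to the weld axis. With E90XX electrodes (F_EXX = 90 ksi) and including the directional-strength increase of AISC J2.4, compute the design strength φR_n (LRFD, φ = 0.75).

t_e = 0.707 × 0.75 = 0.5302 in; A_we = 0.5302 × 5 = 2.651 in².
Directional factor: 1.0 + 0.5 sin^1.5(30°) = 1.177.
F_nw = 0.6 × 90 × 1.177 = 63.55 ksi.
φR_n = 0.75 × 63.55 × 2.651 = 126.4 kip.

φR_n ≈ 126 kip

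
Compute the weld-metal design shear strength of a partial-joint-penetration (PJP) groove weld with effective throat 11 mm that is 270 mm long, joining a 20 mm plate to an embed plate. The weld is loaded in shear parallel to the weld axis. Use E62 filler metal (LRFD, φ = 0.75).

φR_n ≈ 829 kN

E62XX → F_EXX = 620 MPa.
Effective throat (given) t_e = 11 mm.
A_we = 11 × 270 = 2970 mm².
F_nw = 0.6 F_EXX = 372 MPa.
φR_n = 0.75 × 372 × 2970 × 10⁻³ = 828.6 kN.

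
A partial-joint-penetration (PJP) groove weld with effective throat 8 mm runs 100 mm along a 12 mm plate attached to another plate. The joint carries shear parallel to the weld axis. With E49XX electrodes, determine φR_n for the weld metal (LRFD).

φR_n ≈ 176 kN

E49XX → F_EXX = 490 MPa.
Effective throat (given) t_e = 8 mm.
A_we = 8 × 100 = 800 mm².
F_nw = 0.6 F_EXX = 294 MPa.
φR_n = 0.75 × 294 × 800 × 10⁻³ = 176.4 kN.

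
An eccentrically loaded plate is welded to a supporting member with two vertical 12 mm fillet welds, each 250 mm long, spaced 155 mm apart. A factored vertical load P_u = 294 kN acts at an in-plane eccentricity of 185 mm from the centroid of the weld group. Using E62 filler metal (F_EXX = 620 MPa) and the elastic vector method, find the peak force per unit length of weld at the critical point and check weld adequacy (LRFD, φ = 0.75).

f_max ≈ 1810 N/mm; adequate

Total weld length L_w = 500 mm. Treat welds as unit-width lines.
Polar moment about centroid: J = 2[d³/12 + d(b/2)²] = 2[250³/12 + 250×77.5²] = 5607000 mm³.
Direct shear f_v = P/L_w = 294×10³ / 500 = 588 N/mm (vertical).
Torsion M = P·e = 294×10³ × 185 = 54390000 N·mm.
Critical point at (x, y) = (77.5, 125) from centroid. f_tx = M·y/J = 1212 N/mm; f_ty = M·x/J = 751.7 N/mm.
Resultant f_max = √[f_tx² + (f_v + f_ty)²] = √[1212² + (588 + 751.7)²] = 1807 N/mm.
Capacity per unit length: φr_n = 0.75 × 0.6 × 620 × (0.707 × 12) = 2367 N/mm.
1807 ≤ 2367 → adequate.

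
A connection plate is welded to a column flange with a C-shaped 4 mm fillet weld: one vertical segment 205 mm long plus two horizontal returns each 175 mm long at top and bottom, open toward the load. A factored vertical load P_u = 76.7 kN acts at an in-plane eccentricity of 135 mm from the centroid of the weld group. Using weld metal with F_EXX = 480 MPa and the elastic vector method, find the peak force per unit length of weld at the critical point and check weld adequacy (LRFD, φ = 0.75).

Total weld length L_w = 555 mm. Treat welds as unit-width lines.
Centroid: x̄ = 2×175×87.5 / 555 = 55.18 mm from the vertical weld.
Polar moment about centroid: J = I_x + I_y = [205³/12 + 2×175×102.5²] + [205×55.18² + 2(175³/12 + 175×32.32²)] = 6278000 mm³.
Direct shear f_v = P/L_w = 76.7×10³ / 555 = 138.2 N/mm (vertical).
Torsion M = P·e = 76.7×10³ × 135 = 10354000 N·mm.
Critical point at (x, y) = (119.8, 102.5) from centroid. f_tx = M·y/J = 169.1 N/mm; f_ty = M·x/J = 197.6 N/mm.
Resultant f_max = √[f_tx² + (f_v + f_ty)²] = √[169.1² + (138.2 + 197.6)²] = 376 N/mm.
Capacity per unit length: φr_n = 0.75 × 0.6 × 480 × (0.707 × 4) = 610.8 N/mm.
376 ≤ 610.8 → adequate.

f_max ≈ 376 N/mm; adequate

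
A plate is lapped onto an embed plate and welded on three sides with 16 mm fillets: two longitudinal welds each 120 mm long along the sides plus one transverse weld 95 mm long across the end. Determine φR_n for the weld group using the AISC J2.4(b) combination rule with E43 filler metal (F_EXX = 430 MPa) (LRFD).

t_e = 0.707 × 16 = 11.31 mm.
R_nwl = 0.6 × 430 × 11.31 × 240 × 10⁻³ = 700.4 kN (longitudinal, 2 welds).
R_nwt = 0.6 × 430 × 11.31 × 95 × 10⁻³ = 277.3 kN (transverse, base value).
(i) R_nwl + R_nwt = 977.7 kN; (ii) 0.85 R_nwl + 1.5 R_nwt = 1011 kN.
R_n = max = 1011 kN [governs: (ii)]; φR_n = 758.4 kN.

φR_n ≈ 758 kN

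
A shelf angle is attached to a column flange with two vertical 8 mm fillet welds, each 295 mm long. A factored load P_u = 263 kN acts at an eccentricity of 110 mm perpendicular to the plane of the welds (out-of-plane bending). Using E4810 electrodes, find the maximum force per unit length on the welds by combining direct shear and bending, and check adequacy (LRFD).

E48XX → F_EXX = 480 MPa.
L_w = 2 × 295 = 590 mm; section modulus (unit throat) S = 2 × L²/6 = 29010 mm².
Direct shear f_v = P/L_w = 263×10³/590 = 445.8 N/mm.
Moment M = P × e = 263×10³ × 110 = 28930000 N·mm; bending f_b = M/S = 997.3 N/mm.
f_max = √(f_v² + f_b²) = √(445.8² + 997.3²) = 1092 N/mm.
φr_n = 0.75 × 0.6 × 480 × (0.707 × 8) = 1222 N/mm → adequate.

f_max ≈ 1090 N/mm; adequate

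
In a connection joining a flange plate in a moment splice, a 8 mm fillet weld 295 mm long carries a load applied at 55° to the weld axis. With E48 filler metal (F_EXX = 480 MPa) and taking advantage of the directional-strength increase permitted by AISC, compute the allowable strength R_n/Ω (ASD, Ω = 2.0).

R_n/Ω ≈ 329 kN

t_e = 0.707 × 8 = 5.656 mm; A_we = 5.656 × 295 = 1669 mm².
Directional factor: 1.0 + 0.5 sin^1.5(55°) = 1.371.
F_nw = 0.6 × 480 × 1.371 = 394.8 MPa.
R_n/Ω = (394.8 × 1669) / 2.0 × 10⁻³ = 329.3 kN.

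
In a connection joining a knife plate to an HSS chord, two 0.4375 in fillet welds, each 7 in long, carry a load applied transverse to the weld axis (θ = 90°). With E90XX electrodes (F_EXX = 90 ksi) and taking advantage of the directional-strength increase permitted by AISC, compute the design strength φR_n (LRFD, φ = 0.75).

φR_n ≈ 263 kips

t_e = 0.707 × 0.4375 = 0.3093 in; A_we = 0.3093 × 14 = 4.33 in².
Directional factor: 1.0 + 0.5 sin^1.5(90°) = 1.5.
F_nw = 0.6 × 90 × 1.5 = 81 ksi.
φR_n = 0.75 × 81 × 4.33 = 263.1 kips.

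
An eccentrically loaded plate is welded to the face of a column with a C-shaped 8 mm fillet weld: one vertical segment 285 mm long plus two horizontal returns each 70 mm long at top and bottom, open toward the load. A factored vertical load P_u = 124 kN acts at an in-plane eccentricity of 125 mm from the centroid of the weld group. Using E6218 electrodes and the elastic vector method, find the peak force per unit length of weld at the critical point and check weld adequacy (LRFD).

E62XX → F_EXX = 620 MPa.
Total weld length L_w = 425 mm. Treat welds as unit-width lines.
Centroid: x̄ = 2×70×35 / 425 = 11.53 mm from the vertical weld.
Polar moment about centroid: J = I_x + I_y = [285³/12 + 2×70×142.5²] + [285×11.53² + 2(70³/12 + 70×23.47²)] = 4944000 mm³.
Direct shear f_v = P/L_w = 124×10³ / 425 = 291.8 N/mm (vertical).
Torsion M = P·e = 124×10³ × 125 = 15500000 N·mm.
Critical point at (x, y) = (58.47, 142.5) from centroid. f_tx = M·y/J = 446.7 N/mm; f_ty = M·x/J = 183.3 N/mm.
Resultant f_max = √[f_tx² + (f_v + f_ty)²] = √[446.7² + (291.8 + 183.3)²] = 652.1 N/mm.
Capacity per unit length: φr_n = 0.75 × 0.6 × 620 × (0.707 × 8) = 1578 N/mm.
652.1 ≤ 1578 → adequate.

f_max ≈ 652 N/mm; adequate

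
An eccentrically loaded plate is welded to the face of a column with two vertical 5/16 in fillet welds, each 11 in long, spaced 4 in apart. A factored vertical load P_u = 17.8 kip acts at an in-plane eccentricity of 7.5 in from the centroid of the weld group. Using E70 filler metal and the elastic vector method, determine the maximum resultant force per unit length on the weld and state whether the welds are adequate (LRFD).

f_max ≈ 2.9 kip/in; adequate

E70XX → F_EXX = 70 ksi.
Total weld length L_w = 22 in. Treat welds as unit-width lines.
Polar moment about centroid: J = 2[d³/12 + d(b/2)²] = 2[11³/12 + 11×2²] = 309.8 in³.
Direct shear f_v = P/L_w = 17.8 / 22 = 0.8091 kip/in (vertical).
Torsion M = P·e = 17.8 × 7.5 = 133.5 kip·in.
Critical point at (x, y) = (2, 5.5) from centroid. f_tx = M·y/J = 2.37 kip/in; f_ty = M·x/J = 0.8618 kip/in.
Resultant f_max = √[f_tx² + (f_v + f_ty)²] = √[2.37² + (0.8091 + 0.8618)²] = 2.9 kip/in.
Capacity per unit length: φr_n = 0.75 × 0.6 × 70 × (0.707 × 0.3125) = 6.96 kip/in.
2.9 ≤ 6.96 → adequate.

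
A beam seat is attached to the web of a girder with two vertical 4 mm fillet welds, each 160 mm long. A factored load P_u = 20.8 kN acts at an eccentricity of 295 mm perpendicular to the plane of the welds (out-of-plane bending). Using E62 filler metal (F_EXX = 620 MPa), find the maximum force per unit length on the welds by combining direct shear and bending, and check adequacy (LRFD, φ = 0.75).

f_max ≈ 722 N/mm; adequate

L_w = 2 × 160 = 320 mm; section modulus (unit throat) S = 2 × L²/6 = 8533 mm².
Direct shear f_v = P/L_w = 20.8×10³/320 = 65 N/mm.
Moment M = P × e = 20.8×10³ × 295 = 6136000 N·mm; bending f_b = M/S = 719.1 N/mm.
f_max = √(f_v² + f_b²) = √(65² + 719.1²) = 722 N/mm.
φr_n = 0.75 × 0.6 × 620 × (0.707 × 4) = 789 N/mm → adequate.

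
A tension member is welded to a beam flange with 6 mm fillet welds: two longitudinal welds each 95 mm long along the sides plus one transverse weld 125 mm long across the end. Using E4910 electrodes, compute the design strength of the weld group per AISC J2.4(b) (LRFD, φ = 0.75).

E49XX → F_EXX = 490 MPa.
t_e = 0.707 × 6 = 4.242 mm.
R_nwl = 0.6 × 490 × 4.242 × 190 × 10⁻³ = 237 kN (longitudinal, 2 welds).
R_nwt = 0.6 × 490 × 4.242 × 125 × 10⁻³ = 155.9 kN (transverse, base value).
(i) R_nwl + R_nwt = 392.9 kN; (ii) 0.85 R_nwl + 1.5 R_nwt = 435.3 kN.
R_n = max = 435.3 kN [governs: (ii)]; φR_n = 326.4 kN.

φR_n ≈ 326 kN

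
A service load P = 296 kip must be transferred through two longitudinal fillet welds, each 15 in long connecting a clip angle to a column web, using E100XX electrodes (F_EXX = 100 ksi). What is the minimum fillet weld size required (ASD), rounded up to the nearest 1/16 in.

w = 1/2 in

Total weld length L = 30 in.
Required throat t_e = P × Ω / (0.6 F_EXX × L) = 296 × 2.0 / (0.6 × 100 × 30) = 0.3289 in.
Required leg w = t_e / 0.707 = 0.4652 in → use 1/2 in.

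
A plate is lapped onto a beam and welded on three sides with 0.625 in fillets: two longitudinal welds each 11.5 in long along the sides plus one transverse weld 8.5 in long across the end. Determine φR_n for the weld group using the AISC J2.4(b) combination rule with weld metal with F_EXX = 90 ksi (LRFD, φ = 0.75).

φR_n ≈ 578 kip

t_e = 0.707 × 0.625 = 0.4419 in.
R_nwl = 0.6 × 90 × 0.4419 × 23 = 548.8 kip (longitudinal, 2 welds).
R_nwt = 0.6 × 90 × 0.4419 × 8.5 = 202.8 kip (transverse, base value).
(i) R_nwl + R_nwt = 751.6 kip; (ii) 0.85 R_nwl + 1.5 R_nwt = 770.7 kip.
R_n = max = 770.7 kip [governs: (ii)]; φR_n = 578 kip.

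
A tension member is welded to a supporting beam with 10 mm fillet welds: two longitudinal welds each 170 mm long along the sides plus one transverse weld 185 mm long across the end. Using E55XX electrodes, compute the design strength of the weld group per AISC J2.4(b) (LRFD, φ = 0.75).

E55XX → F_EXX = 550 MPa.
t_e = 0.707 × 10 = 7.07 mm.
R_nwl = 0.6 × 550 × 7.07 × 340 × 10⁻³ = 793.3 kN (longitudinal, 2 welds).
R_nwt = 0.6 × 550 × 7.07 × 185 × 10⁻³ = 431.6 kN (transverse, base value).
(i) R_nwl + R_nwt = 1225 kN; (ii) 0.85 R_nwl + 1.5 R_nwt = 1322 kN.
R_n = max = 1322 kN [governs: (ii)]; φR_n = 991.3 kN.

φR_n ≈ 991 kN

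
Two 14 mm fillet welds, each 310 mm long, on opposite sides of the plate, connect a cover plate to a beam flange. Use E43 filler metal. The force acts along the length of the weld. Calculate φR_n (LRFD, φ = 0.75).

E43XX → F_EXX = 430 MPa.
Effective throat t_e = 0.707 × 14 = 9.898 mm.
Total length L = 620 mm; A_we = 9.898 × 620 = 6137 mm².
F_nw = 0.6 F_EXX = 0.6 × 430 = 258 MPa.
φR_n = 0.75 × 258 × 6137 × 10⁻³ = 1187 kN.

φR_n ≈ 1190 kN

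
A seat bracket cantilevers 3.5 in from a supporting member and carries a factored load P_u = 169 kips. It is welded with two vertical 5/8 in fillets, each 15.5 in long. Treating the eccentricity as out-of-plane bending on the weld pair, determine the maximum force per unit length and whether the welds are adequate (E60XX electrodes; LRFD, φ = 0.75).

f_max ≈ 9.18 kip/in; adequate

E60XX → F_EXX = 60 ksi.
L_w = 2 × 15.5 = 31 in; section modulus (unit throat) S = 2 × L²/6 = 80.08 in².
Direct shear f_v = P/L_w = 169/31 = 5.452 kip/in.
Moment M = P × e = 169 × 3.5 = 591.5 kip·in; bending f_b = M/S = 7.386 kip/in.
f_max = √(f_v² + f_b²) = √(5.452² + 7.386²) = 9.18 kip/in.
φr_n = 0.75 × 0.6 × 60 × (0.707 × 0.625) = 11.93 kip/in → adequate.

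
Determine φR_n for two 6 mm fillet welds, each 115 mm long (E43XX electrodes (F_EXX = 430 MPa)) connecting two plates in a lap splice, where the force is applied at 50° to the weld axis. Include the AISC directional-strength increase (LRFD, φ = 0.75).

t_e = 0.707 × 6 = 4.242 mm; A_we = 4.242 × 230 = 975.7 mm².
Directional factor: 1.0 + 0.5 sin^1.5(50°) = 1.335.
F_nw = 0.6 × 430 × 1.335 = 344.5 MPa.
φR_n = 0.75 × 344.5 × 975.7 × 10⁻³ = 252.1 kN.

φR_n ≈ 252 kN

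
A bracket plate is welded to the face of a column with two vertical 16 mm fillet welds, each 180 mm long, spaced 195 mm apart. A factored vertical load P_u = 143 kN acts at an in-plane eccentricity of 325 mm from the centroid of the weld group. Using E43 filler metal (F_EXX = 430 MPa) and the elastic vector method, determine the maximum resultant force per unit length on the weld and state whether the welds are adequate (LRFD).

f_max ≈ 1720 N/mm; adequate

Total weld length L_w = 360 mm. Treat welds as unit-width lines.
Polar moment about centroid: J = 2[d³/12 + d(b/2)²] = 2[180³/12 + 180×97.5²] = 4394000 mm³.
Direct shear f_v = P/L_w = 143×10³ / 360 = 397.2 N/mm (vertical).
Torsion M = P·e = 143×10³ × 325 = 46475000 N·mm.
Critical point at (x, y) = (97.5, 90) from centroid. f_tx = M·y/J = 951.9 N/mm; f_ty = M·x/J = 1031 N/mm.
Resultant f_max = √[f_tx² + (f_v + f_ty)²] = √[951.9² + (397.2 + 1031)²] = 1717 N/mm.
Capacity per unit length: φr_n = 0.75 × 0.6 × 430 × (0.707 × 16) = 2189 N/mm.
1717 ≤ 2189 → adequate.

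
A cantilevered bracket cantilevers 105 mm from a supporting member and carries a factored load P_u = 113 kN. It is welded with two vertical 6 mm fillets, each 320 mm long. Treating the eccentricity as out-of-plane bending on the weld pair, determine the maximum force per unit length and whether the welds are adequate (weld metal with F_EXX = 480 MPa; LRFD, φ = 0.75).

L_w = 2 × 320 = 640 mm; section modulus (unit throat) S = 2 × L²/6 = 34130 mm².
Direct shear f_v = P/L_w = 113×10³/640 = 176.6 N/mm.
Moment M = P × e = 113×10³ × 105 = 11865000 N·mm; bending f_b = M/S = 347.6 N/mm.
f_max = √(f_v² + f_b²) = √(176.6² + 347.6²) = 389.9 N/mm.
φr_n = 0.75 × 0.6 × 480 × (0.707 × 6) = 916.3 N/mm → adequate.

f_max ≈ 390 N/mm; adequate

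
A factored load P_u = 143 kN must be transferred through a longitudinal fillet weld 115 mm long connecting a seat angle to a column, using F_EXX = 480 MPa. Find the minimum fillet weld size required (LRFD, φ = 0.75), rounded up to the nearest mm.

Total weld length L = 115 mm.
Required throat t_e = P_u / (φ × 0.6 F_EXX × L) = 143 / (0.75 × 0.6 × 480 × 115 × 10⁻³) = 5.757 mm.
Required leg w = t_e / 0.707 = 8.143 mm → use 9 mm.

w = 9 mm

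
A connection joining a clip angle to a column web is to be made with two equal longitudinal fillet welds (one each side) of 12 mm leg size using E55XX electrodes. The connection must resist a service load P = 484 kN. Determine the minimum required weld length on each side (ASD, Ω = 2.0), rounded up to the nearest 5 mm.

E55XX → F_EXX = 550 MPa.
Throat t_e = 0.707 × 12 = 8.484 mm.
r_n/Ω = (0.6 × 550 × 8.484) / 2.0 = 1400 N/mm = 1.4 kN/mm.
L_req = P / (r_n/Ω) = 484 / 1.4 = 345.7 mm total.
Per side: 345.7 / 2 = 172.9 mm.
Round up → use L = 175 mm on each side.

L = 175 mm on each side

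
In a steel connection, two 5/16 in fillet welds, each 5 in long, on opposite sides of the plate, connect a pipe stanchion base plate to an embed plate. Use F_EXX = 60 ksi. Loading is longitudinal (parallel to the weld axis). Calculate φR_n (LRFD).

Effective throat t_e = 0.707 × 0.3125 = 0.2209 in.
Total length L = 10 in; A_we = 0.2209 × 10 = 2.209 in².
F_nw = 0.6 F_EXX = 0.6 × 60 = 36 ksi.
φR_n = 0.75 × 36 × 2.209 = 59.65 kip.

φR_n ≈ 59.7 kip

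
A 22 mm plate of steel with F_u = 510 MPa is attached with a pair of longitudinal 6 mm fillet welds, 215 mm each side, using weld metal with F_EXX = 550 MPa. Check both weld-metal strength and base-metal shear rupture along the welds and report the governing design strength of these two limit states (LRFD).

φR_n ≈ 451 kN (weld metal governs)

t_e = 0.707 × 6 = 4.242 mm; L = 430 mm.
Weld metal: φR_n = 0.75 × 0.6 × 550 × 4.242 × 430 × 10⁻³ = 451.5 kN.
Base metal (shear rupture): φR_n = 0.75 × 0.6 × 510 × 22 × 430 × 10⁻³ = 2171 kN.
Governing: weld metal.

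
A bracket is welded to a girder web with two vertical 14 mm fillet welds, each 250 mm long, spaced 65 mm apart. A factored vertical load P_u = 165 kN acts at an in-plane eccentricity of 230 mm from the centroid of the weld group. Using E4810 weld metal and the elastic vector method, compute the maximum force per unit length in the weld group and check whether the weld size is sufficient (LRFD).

E48XX → F_EXX = 480 MPa.
Total weld length L_w = 500 mm. Treat welds as unit-width lines.
Polar moment about centroid: J = 2[d³/12 + d(b/2)²] = 2[250³/12 + 250×32.5²] = 3132000 mm³.
Direct shear f_v = P/L_w = 165×10³ / 500 = 330 N/mm (vertical).
Torsion M = P·e = 165×10³ × 230 = 37950000 N·mm.
Critical point at (x, y) = (32.5, 125) from centroid. f_tx = M·y/J = 1514 N/mm; f_ty = M·x/J = 393.8 N/mm.
Resultant f_max = √[f_tx² + (f_v + f_ty)²] = √[1514² + (330 + 393.8)²] = 1679 N/mm.
Capacity per unit length: φr_n = 0.75 × 0.6 × 480 × (0.707 × 14) = 2138 N/mm.
1679 ≤ 2138 → adequate.

f_max ≈ 1680 N/mm; adequate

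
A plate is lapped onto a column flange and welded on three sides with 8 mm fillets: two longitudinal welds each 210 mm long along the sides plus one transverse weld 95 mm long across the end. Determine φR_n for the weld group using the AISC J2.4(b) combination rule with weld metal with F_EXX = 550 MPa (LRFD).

t_e = 0.707 × 8 = 5.656 mm.
R_nwl = 0.6 × 550 × 5.656 × 420 × 10⁻³ = 783.9 kN (longitudinal, 2 welds).
R_nwt = 0.6 × 550 × 5.656 × 95 × 10⁻³ = 177.3 kN (transverse, base value).
(i) R_nwl + R_nwt = 961.2 kN; (ii) 0.85 R_nwl + 1.5 R_nwt = 932.3 kN.
R_n = max = 961.2 kN [governs: (i)]; φR_n = 720.9 kN.

φR_n ≈ 721 kN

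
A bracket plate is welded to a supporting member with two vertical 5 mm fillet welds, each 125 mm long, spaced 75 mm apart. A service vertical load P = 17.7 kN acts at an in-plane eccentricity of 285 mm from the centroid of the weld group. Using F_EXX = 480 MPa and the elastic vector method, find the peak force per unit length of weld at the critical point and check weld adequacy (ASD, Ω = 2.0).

Total weld length L_w = 250 mm. Treat welds as unit-width lines.
Polar moment about centroid: J = 2[d³/12 + d(b/2)²] = 2[125³/12 + 125×37.5²] = 677100 mm³.
Direct shear f_v = P/L_w = 17.7×10³ / 250 = 70.8 N/mm (vertical).
Torsion M = P·e = 17.7×10³ × 285 = 5044500 N·mm.
Critical point at (x, y) = (37.5, 62.5) from centroid. f_tx = M·y/J = 465.6 N/mm; f_ty = M·x/J = 279.4 N/mm.
Resultant f_max = √[f_tx² + (f_v + f_ty)²] = √[465.6² + (70.8 + 279.4)²] = 582.6 N/mm.
Capacity per unit length: r_n/Ω = (1/2.0) × 0.6 × 480 × (0.707 × 5) = 509 N/mm.
582.6 > 509 → NOT adequate.

f_max ≈ 583 N/mm; NOT adequate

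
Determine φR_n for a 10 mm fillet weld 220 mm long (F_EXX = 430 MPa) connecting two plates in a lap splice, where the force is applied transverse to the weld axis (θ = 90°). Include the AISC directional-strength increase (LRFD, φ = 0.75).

t_e = 0.707 × 10 = 7.07 mm; A_we = 7.07 × 220 = 1555 mm².
Directional factor: 1.0 + 0.5 sin^1.5(90°) = 1.5.
F_nw = 0.6 × 430 × 1.5 = 387 MPa.
φR_n = 0.75 × 387 × 1555 × 10⁻³ = 451.5 kN.

φR_n ≈ 451 kN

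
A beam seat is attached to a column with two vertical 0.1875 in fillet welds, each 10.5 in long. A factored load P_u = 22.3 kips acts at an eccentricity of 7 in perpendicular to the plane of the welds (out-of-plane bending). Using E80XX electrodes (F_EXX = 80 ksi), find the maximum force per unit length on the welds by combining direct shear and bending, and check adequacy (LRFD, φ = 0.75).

L_w = 2 × 10.5 = 21 in; section modulus (unit throat) S = 2 × L²/6 = 36.75 in².
Direct shear f_v = P/L_w = 22.3/21 = 1.062 kip/in.
Moment M = P × e = 22.3 × 7 = 156.1 kip·in; bending f_b = M/S = 4.248 kip/in.
f_max = √(f_v² + f_b²) = √(1.062² + 4.248²) = 4.378 kip/in.
φr_n = 0.75 × 0.6 × 80 × (0.707 × 0.1875) = 4.772 kip/in → adequate.

f_max ≈ 4.38 kip/in; adequate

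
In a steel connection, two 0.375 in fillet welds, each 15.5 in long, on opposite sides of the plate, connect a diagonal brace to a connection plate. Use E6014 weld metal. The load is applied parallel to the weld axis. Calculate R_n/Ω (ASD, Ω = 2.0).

E60XX → F_EXX = 60 ksi.
Effective throat t_e = 0.707 × 0.375 = 0.2651 in.
Total length L = 31 in; A_we = 0.2651 × 31 = 8.219 in².
F_nw = 0.6 F_EXX = 0.6 × 60 = 36 ksi.
R_n = 36 × 8.219 = 295.9 kips; R_n/Ω = 295.9/2.0 = 147.9 kips.

R_n/Ω ≈ 148 kips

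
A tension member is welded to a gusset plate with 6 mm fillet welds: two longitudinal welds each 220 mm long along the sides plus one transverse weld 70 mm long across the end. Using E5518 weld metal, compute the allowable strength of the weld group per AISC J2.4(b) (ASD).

E55XX → F_EXX = 550 MPa.
t_e = 0.707 × 6 = 4.242 mm.
R_nwl = 0.6 × 550 × 4.242 × 440 × 10⁻³ = 615.9 kN (longitudinal, 2 welds).
R_nwt = 0.6 × 550 × 4.242 × 70 × 10⁻³ = 97.99 kN (transverse, base value).
(i) R_nwl + R_nwt = 713.9 kN; (ii) 0.85 R_nwl + 1.5 R_nwt = 670.5 kN.
R_n = max = 713.9 kN [governs: (i)]; R_n/Ω = 357 kN.

R_n/Ω ≈ 357 kN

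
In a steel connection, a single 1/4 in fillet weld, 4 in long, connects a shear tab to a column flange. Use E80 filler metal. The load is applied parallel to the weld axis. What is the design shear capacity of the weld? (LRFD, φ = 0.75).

E80XX → F_EXX = 80 ksi.
Effective throat t_e = 0.707 × 0.25 = 0.1767 in.
Total length L = 4 in; A_we = 0.1767 × 4 = 0.707 in².
F_nw = 0.6 F_EXX = 0.6 × 80 = 48 ksi.
φR_n = 0.75 × 48 × 0.707 = 25.45 kip.

φR_n ≈ 25.5 kip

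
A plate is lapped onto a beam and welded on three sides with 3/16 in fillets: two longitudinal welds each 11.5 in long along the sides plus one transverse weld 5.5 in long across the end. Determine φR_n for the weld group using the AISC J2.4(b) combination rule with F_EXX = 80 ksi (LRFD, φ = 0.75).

t_e = 0.707 × 0.1875 = 0.1326 in.
R_nwl = 0.6 × 80 × 0.1326 × 23 = 146.3 kips (longitudinal, 2 welds).
R_nwt = 0.6 × 80 × 0.1326 × 5.5 = 35 kips (transverse, base value).
(i) R_nwl + R_nwt = 181.3 kips; (ii) 0.85 R_nwl + 1.5 R_nwt = 176.9 kips.
R_n = max = 181.3 kips [governs: (i)]; φR_n = 136 kips.

φR_n ≈ 136 kips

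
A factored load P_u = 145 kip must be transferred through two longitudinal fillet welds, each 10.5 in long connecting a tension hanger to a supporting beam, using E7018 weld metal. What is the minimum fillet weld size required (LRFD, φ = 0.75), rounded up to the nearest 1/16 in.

E70XX → F_EXX = 70 ksi.
Total weld length L = 21 in.
Required throat t_e = P_u / (φ × 0.6 F_EXX × L) = 145 / (0.75 × 0.6 × 70 × 21) = 0.2192 in.
Required leg w = t_e / 0.707 = 0.31 in → use 5/16 in.

w = 5/16 in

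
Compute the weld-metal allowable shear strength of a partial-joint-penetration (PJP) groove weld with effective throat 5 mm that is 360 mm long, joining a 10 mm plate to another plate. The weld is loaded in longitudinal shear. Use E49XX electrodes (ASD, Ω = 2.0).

E49XX → F_EXX = 490 MPa.
Effective throat (given) t_e = 5 mm.
A_we = 5 × 360 = 1800 mm².
F_nw = 0.6 F_EXX = 294 MPa.
R_n/Ω = (294 × 1800) / 2.0 × 10⁻³ = 264.6 kN.

R_n/Ω ≈ 265 kN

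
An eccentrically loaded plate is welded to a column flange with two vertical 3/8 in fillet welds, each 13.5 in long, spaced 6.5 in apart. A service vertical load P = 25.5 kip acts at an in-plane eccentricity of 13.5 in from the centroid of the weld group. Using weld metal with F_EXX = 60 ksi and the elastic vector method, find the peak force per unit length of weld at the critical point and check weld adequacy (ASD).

f_max ≈ 4.21 kip/in; adequate

Total weld length L_w = 27 in. Treat welds as unit-width lines.
Polar moment about centroid: J = 2[d³/12 + d(b/2)²] = 2[13.5³/12 + 13.5×3.25²] = 695.2 in³.
Direct shear f_v = P/L_w = 25.5 / 27 = 0.9444 kip/in (vertical).
Torsion M = P·e = 25.5 × 13.5 = 344.25 kip·in.
Critical point at (x, y) = (3.25, 6.75) from centroid. f_tx = M·y/J = 3.342 kip/in; f_ty = M·x/J = 1.609 kip/in.
Resultant f_max = √[f_tx² + (f_v + f_ty)²] = √[3.342² + (0.9444 + 1.609)²] = 4.206 kip/in.
Capacity per unit length: r_n/Ω = (1/2.0) × 0.6 × 60 × (0.707 × 0.375) = 4.772 kip/in.
4.206 ≤ 4.772 → adequate.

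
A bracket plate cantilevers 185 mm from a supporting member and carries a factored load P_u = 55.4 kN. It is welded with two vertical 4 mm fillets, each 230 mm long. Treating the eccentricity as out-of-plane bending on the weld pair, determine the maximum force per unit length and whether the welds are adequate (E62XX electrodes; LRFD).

E62XX → F_EXX = 620 MPa.
L_w = 2 × 230 = 460 mm; section modulus (unit throat) S = 2 × L²/6 = 17630 mm².
Direct shear f_v = P/L_w = 55.4×10³/460 = 120.4 N/mm.
Moment M = P × e = 55.4×10³ × 185 = 10249000 N·mm; bending f_b = M/S = 581.2 N/mm.
f_max = √(f_v² + f_b²) = √(120.4² + 581.2²) = 593.6 N/mm.
φr_n = 0.75 × 0.6 × 620 × (0.707 × 4) = 789 N/mm → adequate.

f_max ≈ 594 N/mm; adequate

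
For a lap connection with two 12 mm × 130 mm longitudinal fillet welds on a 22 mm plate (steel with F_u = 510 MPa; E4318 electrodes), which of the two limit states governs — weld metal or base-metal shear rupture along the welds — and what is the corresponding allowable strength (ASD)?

E43XX → F_EXX = 430 MPa.
t_e = 0.707 × 12 = 8.484 mm; L = 260 mm.
Weld metal: R_n/Ω = (1/2.0) × 0.6 × 430 × 8.484 × 260 × 10⁻³ = 284.6 kN.
Base metal (shear rupture): R_n/Ω = (1/2.0) × 0.6 × 510 × 22 × 260 × 10⁻³ = 875.2 kN.
Governing: weld metal.

R_n/Ω ≈ 285 kN (weld metal governs)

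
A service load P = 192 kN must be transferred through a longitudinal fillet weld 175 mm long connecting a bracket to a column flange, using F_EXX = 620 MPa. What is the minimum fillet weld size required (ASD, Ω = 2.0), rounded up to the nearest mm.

Total weld length L = 175 mm.
Required throat t_e = P × Ω / (0.6 F_EXX × L) = 192 × 2.0 / (0.6 × 620 × 175 × 10⁻³) = 5.899 mm.
Required leg w = t_e / 0.707 = 8.343 mm → use 9 mm.

w = 9 mm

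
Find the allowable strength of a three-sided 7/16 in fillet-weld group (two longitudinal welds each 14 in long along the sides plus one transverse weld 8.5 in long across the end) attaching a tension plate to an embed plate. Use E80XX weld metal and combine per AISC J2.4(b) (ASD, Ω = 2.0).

E80XX → F_EXX = 80 ksi.
t_e = 0.707 × 0.4375 = 0.3093 in.
R_nwl = 0.6 × 80 × 0.3093 × 28 = 415.7 kip (longitudinal, 2 welds).
R_nwt = 0.6 × 80 × 0.3093 × 8.5 = 126.2 kip (transverse, base value).
(i) R_nwl + R_nwt = 541.9 kip; (ii) 0.85 R_nwl + 1.5 R_nwt = 542.7 kip.
R_n = max = 542.7 kip [governs: (ii)]; R_n/Ω = 271.3 kip.

R_n/Ω ≈ 271 kip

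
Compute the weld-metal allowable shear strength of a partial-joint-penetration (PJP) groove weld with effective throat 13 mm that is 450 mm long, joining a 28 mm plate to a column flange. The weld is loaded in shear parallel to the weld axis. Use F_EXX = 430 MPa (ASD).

R_n/Ω ≈ 755 kN

Effective throat (given) t_e = 13 mm.
A_we = 13 × 450 = 5850 mm².
F_nw = 0.6 F_EXX = 258 MPa.
R_n/Ω = (258 × 5850) / 2.0 × 10⁻³ = 754.6 kN.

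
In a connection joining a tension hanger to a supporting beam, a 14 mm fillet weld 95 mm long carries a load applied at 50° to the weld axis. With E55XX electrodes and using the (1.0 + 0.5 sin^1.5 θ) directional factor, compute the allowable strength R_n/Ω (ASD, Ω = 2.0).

R_n/Ω ≈ 207 kN

E55XX → F_EXX = 550 MPa.
t_e = 0.707 × 14 = 9.898 mm; A_we = 9.898 × 95 = 940.3 mm².
Directional factor: 1.0 + 0.5 sin^1.5(50°) = 1.335.
F_nw = 0.6 × 550 × 1.335 = 440.6 MPa.
R_n/Ω = (440.6 × 940.3) / 2.0 × 10⁻³ = 207.2 kN.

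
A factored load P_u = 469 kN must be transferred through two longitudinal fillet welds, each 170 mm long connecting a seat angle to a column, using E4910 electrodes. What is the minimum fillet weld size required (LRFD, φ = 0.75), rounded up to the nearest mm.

E49XX → F_EXX = 490 MPa.
Total weld length L = 340 mm.
Required throat t_e = P_u / (φ × 0.6 F_EXX × L) = 469 / (0.75 × 0.6 × 490 × 340 × 10⁻³) = 6.256 mm.
Required leg w = t_e / 0.707 = 8.848 mm → use 9 mm.

w = 9 mm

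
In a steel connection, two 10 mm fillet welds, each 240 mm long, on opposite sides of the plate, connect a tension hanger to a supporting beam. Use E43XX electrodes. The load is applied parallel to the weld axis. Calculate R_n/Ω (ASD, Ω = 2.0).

E43XX → F_EXX = 430 MPa.
Effective throat t_e = 0.707 × 10 = 7.07 mm.
Total length L = 480 mm; A_we = 7.07 × 480 = 3394 mm².
F_nw = 0.6 F_EXX = 0.6 × 430 = 258 MPa.
R_n = 258 × 3394 × 10⁻³ = 875.5 kN; R_n/Ω = 875.5/2.0 = 437.8 kN.

R_n/Ω ≈ 438 kN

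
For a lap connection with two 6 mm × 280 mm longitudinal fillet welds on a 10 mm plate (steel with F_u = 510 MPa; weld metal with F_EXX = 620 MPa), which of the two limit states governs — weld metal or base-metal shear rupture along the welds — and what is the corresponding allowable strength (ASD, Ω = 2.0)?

R_n/Ω ≈ 442 kN (weld metal governs)

t_e = 0.707 × 6 = 4.242 mm; L = 560 mm.
Weld metal: R_n/Ω = (1/2.0) × 0.6 × 620 × 4.242 × 560 × 10⁻³ = 441.8 kN.
Base metal (shear rupture): R_n/Ω = (1/2.0) × 0.6 × 510 × 10 × 560 × 10⁻³ = 856.8 kN.
Governing: weld metal.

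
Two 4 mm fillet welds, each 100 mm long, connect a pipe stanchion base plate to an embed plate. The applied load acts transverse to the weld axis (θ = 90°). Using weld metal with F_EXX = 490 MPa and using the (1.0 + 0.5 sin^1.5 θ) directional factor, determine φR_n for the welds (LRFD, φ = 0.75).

φR_n ≈ 187 kN

t_e = 0.707 × 4 = 2.828 mm; A_we = 2.828 × 200 = 565.6 mm².
Directional factor: 1.0 + 0.5 sin^1.5(90°) = 1.5.
F_nw = 0.6 × 490 × 1.5 = 441 MPa.
φR_n = 0.75 × 441 × 565.6 × 10⁻³ = 187.1 kN.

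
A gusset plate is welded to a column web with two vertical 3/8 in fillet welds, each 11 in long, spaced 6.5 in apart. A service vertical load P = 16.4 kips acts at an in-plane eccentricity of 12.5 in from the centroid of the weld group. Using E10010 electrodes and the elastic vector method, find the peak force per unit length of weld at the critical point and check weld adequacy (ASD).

E100XX → F_EXX = 100 ksi.
Total weld length L_w = 22 in. Treat welds as unit-width lines.
Polar moment about centroid: J = 2[d³/12 + d(b/2)²] = 2[11³/12 + 11×3.25²] = 454.2 in³.
Direct shear f_v = P/L_w = 16.4 / 22 = 0.7455 kip/in (vertical).
Torsion M = P·e = 16.4 × 12.5 = 205 kip·in.
Critical point at (x, y) = (3.25, 5.5) from centroid. f_tx = M·y/J = 2.482 kip/in; f_ty = M·x/J = 1.467 kip/in.
Resultant f_max = √[f_tx² + (f_v + f_ty)²] = √[2.482² + (0.7455 + 1.467)²] = 3.325 kip/in.
Capacity per unit length: r_n/Ω = (1/2.0) × 0.6 × 100 × (0.707 × 0.375) = 7.954 kip/in.
3.325 ≤ 7.954 → adequate.

f_max ≈ 3.33 kip/in; adequate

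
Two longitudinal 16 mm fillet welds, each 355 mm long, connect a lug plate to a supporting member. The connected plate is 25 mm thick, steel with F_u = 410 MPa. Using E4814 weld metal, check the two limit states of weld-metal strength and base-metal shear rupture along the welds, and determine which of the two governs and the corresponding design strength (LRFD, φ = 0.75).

φR_n ≈ 1730 kN (weld metal governs)

E48XX → F_EXX = 480 MPa.
t_e = 0.707 × 16 = 11.31 mm; L = 710 mm.
Weld metal: φR_n = 0.75 × 0.6 × 480 × 11.31 × 710 × 10⁻³ = 1735 kN.
Base metal (shear rupture): φR_n = 0.75 × 0.6 × 410 × 25 × 710 × 10⁻³ = 3275 kN.
Governing: weld metal.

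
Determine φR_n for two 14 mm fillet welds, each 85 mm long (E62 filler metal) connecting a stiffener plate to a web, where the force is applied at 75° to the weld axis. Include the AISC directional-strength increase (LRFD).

E62XX → F_EXX = 620 MPa.
t_e = 0.707 × 14 = 9.898 mm; A_we = 9.898 × 170 = 1683 mm².
Directional factor: 1.0 + 0.5 sin^1.5(75°) = 1.475.
F_nw = 0.6 × 620 × 1.475 = 548.6 MPa.
φR_n = 0.75 × 548.6 × 1683 × 10⁻³ = 692.3 kN.

φR_n ≈ 692 kN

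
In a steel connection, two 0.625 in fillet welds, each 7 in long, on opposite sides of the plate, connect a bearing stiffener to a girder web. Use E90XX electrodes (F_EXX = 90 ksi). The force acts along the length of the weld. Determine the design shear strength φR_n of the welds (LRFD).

Effective throat t_e = 0.707 × 0.625 = 0.4419 in.
Total length L = 14 in; A_we = 0.4419 × 14 = 6.186 in².
F_nw = 0.6 F_EXX = 0.6 × 90 = 54 ksi.
φR_n = 0.75 × 54 × 6.186 = 250.5 kips.

φR_n ≈ 251 kips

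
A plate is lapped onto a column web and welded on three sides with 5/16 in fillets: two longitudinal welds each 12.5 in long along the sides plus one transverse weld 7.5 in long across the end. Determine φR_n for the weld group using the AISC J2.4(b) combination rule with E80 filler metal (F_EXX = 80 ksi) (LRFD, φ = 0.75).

t_e = 0.707 × 0.3125 = 0.2209 in.
R_nwl = 0.6 × 80 × 0.2209 × 25 = 265.1 kip (longitudinal, 2 welds).
R_nwt = 0.6 × 80 × 0.2209 × 7.5 = 79.54 kip (transverse, base value).
(i) R_nwl + R_nwt = 344.7 kip; (ii) 0.85 R_nwl + 1.5 R_nwt = 344.7 kip.
R_n = max = 344.7 kip [governs: (ii)]; φR_n = 258.5 kip.

φR_n ≈ 258 kip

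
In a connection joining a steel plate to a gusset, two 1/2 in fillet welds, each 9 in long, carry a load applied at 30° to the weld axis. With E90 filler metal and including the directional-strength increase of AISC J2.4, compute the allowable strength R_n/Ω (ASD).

E90XX → F_EXX = 90 ksi.
t_e = 0.707 × 0.5 = 0.3535 in; A_we = 0.3535 × 18 = 6.363 in².
Directional factor: 1.0 + 0.5 sin^1.5(30°) = 1.177.
F_nw = 0.6 × 90 × 1.177 = 63.55 ksi.
R_n/Ω = (63.55 × 6.363) / 2.0 = 202.2 kip.

R_n/Ω ≈ 202 kip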